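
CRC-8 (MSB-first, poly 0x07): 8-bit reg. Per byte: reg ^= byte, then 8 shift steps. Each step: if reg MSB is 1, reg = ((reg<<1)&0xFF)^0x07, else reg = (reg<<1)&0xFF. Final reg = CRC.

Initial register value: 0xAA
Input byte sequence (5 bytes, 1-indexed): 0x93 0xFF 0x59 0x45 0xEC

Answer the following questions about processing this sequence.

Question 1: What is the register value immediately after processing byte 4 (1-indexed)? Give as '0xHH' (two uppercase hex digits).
After byte 1 (0x93): reg=0xAF
After byte 2 (0xFF): reg=0xB7
After byte 3 (0x59): reg=0x84
After byte 4 (0x45): reg=0x49

Answer: 0x49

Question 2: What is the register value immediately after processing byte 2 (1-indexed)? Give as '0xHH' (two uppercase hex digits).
After byte 1 (0x93): reg=0xAF
After byte 2 (0xFF): reg=0xB7

Answer: 0xB7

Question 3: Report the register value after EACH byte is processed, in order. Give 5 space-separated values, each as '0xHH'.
0xAF 0xB7 0x84 0x49 0x72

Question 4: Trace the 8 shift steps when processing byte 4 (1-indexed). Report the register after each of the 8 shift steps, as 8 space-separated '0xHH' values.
Answer: 0x85 0x0D 0x1A 0x34 0x68 0xD0 0xA7 0x49

Derivation:
After byte 1 (0x93): reg=0xAF
After byte 2 (0xFF): reg=0xB7
After byte 3 (0x59): reg=0x84
Register before byte 4: 0x84
After XOR with byte 0x45: 0xC1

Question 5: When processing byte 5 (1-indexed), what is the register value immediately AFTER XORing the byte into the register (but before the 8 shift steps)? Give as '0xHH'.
Answer: 0xA5

Derivation:
Register before byte 5: 0x49
Byte 5: 0xEC
0x49 XOR 0xEC = 0xA5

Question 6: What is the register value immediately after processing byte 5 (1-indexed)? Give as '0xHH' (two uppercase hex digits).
Answer: 0x72

Derivation:
After byte 1 (0x93): reg=0xAF
After byte 2 (0xFF): reg=0xB7
After byte 3 (0x59): reg=0x84
After byte 4 (0x45): reg=0x49
After byte 5 (0xEC): reg=0x72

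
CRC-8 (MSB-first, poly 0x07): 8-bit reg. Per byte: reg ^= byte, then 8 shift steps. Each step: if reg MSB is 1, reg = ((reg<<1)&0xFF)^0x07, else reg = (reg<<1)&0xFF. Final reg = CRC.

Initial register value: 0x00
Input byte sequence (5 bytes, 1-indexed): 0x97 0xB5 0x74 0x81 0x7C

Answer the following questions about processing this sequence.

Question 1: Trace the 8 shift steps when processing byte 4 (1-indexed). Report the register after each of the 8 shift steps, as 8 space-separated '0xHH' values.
Answer: 0xF6 0xEB 0xD1 0xA5 0x4D 0x9A 0x33 0x66

Derivation:
After byte 1 (0x97): reg=0xEC
After byte 2 (0xB5): reg=0x88
After byte 3 (0x74): reg=0xFA
Register before byte 4: 0xFA
After XOR with byte 0x81: 0x7B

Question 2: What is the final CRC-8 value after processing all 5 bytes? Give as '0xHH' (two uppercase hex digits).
After byte 1 (0x97): reg=0xEC
After byte 2 (0xB5): reg=0x88
After byte 3 (0x74): reg=0xFA
After byte 4 (0x81): reg=0x66
After byte 5 (0x7C): reg=0x46

Answer: 0x46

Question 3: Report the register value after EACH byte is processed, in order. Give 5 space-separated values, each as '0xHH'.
0xEC 0x88 0xFA 0x66 0x46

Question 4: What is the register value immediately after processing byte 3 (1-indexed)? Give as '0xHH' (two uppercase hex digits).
After byte 1 (0x97): reg=0xEC
After byte 2 (0xB5): reg=0x88
After byte 3 (0x74): reg=0xFA

Answer: 0xFA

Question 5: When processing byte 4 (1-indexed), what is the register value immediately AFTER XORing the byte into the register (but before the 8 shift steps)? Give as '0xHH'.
Register before byte 4: 0xFA
Byte 4: 0x81
0xFA XOR 0x81 = 0x7B

Answer: 0x7B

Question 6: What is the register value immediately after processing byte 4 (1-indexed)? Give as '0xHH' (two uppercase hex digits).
After byte 1 (0x97): reg=0xEC
After byte 2 (0xB5): reg=0x88
After byte 3 (0x74): reg=0xFA
After byte 4 (0x81): reg=0x66

Answer: 0x66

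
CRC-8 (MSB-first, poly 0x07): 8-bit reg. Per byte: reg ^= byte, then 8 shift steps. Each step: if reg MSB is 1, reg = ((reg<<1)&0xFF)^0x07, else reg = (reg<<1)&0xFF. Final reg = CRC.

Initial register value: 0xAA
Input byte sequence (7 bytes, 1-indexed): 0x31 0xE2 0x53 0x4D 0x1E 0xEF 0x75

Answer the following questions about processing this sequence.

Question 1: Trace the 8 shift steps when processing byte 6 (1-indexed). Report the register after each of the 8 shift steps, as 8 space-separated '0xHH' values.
After byte 1 (0x31): reg=0xC8
After byte 2 (0xE2): reg=0xD6
After byte 3 (0x53): reg=0x92
After byte 4 (0x4D): reg=0x13
After byte 5 (0x1E): reg=0x23
Register before byte 6: 0x23
After XOR with byte 0xEF: 0xCC

Answer: 0x9F 0x39 0x72 0xE4 0xCF 0x99 0x35 0x6A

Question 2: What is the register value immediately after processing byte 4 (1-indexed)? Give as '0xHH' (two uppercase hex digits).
Answer: 0x13

Derivation:
After byte 1 (0x31): reg=0xC8
After byte 2 (0xE2): reg=0xD6
After byte 3 (0x53): reg=0x92
After byte 4 (0x4D): reg=0x13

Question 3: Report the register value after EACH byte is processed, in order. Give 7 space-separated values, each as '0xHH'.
0xC8 0xD6 0x92 0x13 0x23 0x6A 0x5D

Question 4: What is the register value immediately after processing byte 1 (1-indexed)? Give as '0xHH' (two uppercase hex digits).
Answer: 0xC8

Derivation:
After byte 1 (0x31): reg=0xC8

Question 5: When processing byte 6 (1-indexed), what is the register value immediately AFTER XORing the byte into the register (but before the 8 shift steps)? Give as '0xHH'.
Answer: 0xCC

Derivation:
Register before byte 6: 0x23
Byte 6: 0xEF
0x23 XOR 0xEF = 0xCC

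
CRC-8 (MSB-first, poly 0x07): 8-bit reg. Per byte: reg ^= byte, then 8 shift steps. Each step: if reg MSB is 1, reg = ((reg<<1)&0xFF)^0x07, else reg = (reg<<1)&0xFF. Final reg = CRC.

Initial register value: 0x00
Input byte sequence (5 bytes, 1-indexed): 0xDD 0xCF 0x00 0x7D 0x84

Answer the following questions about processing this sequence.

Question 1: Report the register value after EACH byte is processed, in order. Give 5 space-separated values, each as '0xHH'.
0x1D 0x30 0x90 0x8D 0x3F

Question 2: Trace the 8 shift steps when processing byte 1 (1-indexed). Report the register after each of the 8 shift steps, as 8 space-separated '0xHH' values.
Register before byte 1: 0x00
After XOR with byte 0xDD: 0xDD

Answer: 0xBD 0x7D 0xFA 0xF3 0xE1 0xC5 0x8D 0x1D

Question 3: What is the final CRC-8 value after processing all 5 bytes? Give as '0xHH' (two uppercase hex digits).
Answer: 0x3F

Derivation:
After byte 1 (0xDD): reg=0x1D
After byte 2 (0xCF): reg=0x30
After byte 3 (0x00): reg=0x90
After byte 4 (0x7D): reg=0x8D
After byte 5 (0x84): reg=0x3F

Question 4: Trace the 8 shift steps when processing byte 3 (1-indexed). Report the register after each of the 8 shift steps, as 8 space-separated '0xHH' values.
Answer: 0x60 0xC0 0x87 0x09 0x12 0x24 0x48 0x90

Derivation:
After byte 1 (0xDD): reg=0x1D
After byte 2 (0xCF): reg=0x30
Register before byte 3: 0x30
After XOR with byte 0x00: 0x30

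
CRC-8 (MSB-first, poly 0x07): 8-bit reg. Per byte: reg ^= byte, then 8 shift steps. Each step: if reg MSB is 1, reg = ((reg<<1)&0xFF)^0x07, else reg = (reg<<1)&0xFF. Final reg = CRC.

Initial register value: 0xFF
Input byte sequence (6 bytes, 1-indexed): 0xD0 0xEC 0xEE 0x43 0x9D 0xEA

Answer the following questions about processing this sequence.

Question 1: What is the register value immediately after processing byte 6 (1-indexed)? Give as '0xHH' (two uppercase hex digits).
Answer: 0x0D

Derivation:
After byte 1 (0xD0): reg=0xCD
After byte 2 (0xEC): reg=0xE7
After byte 3 (0xEE): reg=0x3F
After byte 4 (0x43): reg=0x73
After byte 5 (0x9D): reg=0x84
After byte 6 (0xEA): reg=0x0D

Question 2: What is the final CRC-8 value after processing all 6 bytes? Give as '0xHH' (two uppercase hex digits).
After byte 1 (0xD0): reg=0xCD
After byte 2 (0xEC): reg=0xE7
After byte 3 (0xEE): reg=0x3F
After byte 4 (0x43): reg=0x73
After byte 5 (0x9D): reg=0x84
After byte 6 (0xEA): reg=0x0D

Answer: 0x0D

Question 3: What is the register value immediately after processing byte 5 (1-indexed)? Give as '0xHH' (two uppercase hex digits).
Answer: 0x84

Derivation:
After byte 1 (0xD0): reg=0xCD
After byte 2 (0xEC): reg=0xE7
After byte 3 (0xEE): reg=0x3F
After byte 4 (0x43): reg=0x73
After byte 5 (0x9D): reg=0x84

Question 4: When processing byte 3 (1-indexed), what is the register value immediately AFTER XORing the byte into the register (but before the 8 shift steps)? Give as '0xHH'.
Register before byte 3: 0xE7
Byte 3: 0xEE
0xE7 XOR 0xEE = 0x09

Answer: 0x09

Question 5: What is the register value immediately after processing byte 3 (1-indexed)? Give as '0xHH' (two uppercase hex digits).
After byte 1 (0xD0): reg=0xCD
After byte 2 (0xEC): reg=0xE7
After byte 3 (0xEE): reg=0x3F

Answer: 0x3F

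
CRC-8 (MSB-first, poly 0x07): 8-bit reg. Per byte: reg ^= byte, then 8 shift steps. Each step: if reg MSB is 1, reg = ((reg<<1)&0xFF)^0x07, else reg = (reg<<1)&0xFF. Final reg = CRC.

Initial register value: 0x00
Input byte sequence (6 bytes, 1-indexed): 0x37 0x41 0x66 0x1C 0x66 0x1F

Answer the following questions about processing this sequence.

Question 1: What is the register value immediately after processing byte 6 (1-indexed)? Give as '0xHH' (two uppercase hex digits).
After byte 1 (0x37): reg=0x85
After byte 2 (0x41): reg=0x52
After byte 3 (0x66): reg=0x8C
After byte 4 (0x1C): reg=0xF9
After byte 5 (0x66): reg=0xD4
After byte 6 (0x1F): reg=0x7F

Answer: 0x7F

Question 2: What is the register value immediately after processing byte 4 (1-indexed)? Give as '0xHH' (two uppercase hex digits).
Answer: 0xF9

Derivation:
After byte 1 (0x37): reg=0x85
After byte 2 (0x41): reg=0x52
After byte 3 (0x66): reg=0x8C
After byte 4 (0x1C): reg=0xF9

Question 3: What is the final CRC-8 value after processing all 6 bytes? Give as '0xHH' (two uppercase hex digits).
Answer: 0x7F

Derivation:
After byte 1 (0x37): reg=0x85
After byte 2 (0x41): reg=0x52
After byte 3 (0x66): reg=0x8C
After byte 4 (0x1C): reg=0xF9
After byte 5 (0x66): reg=0xD4
After byte 6 (0x1F): reg=0x7F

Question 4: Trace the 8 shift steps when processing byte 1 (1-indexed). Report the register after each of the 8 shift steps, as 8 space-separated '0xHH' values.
Register before byte 1: 0x00
After XOR with byte 0x37: 0x37

Answer: 0x6E 0xDC 0xBF 0x79 0xF2 0xE3 0xC1 0x85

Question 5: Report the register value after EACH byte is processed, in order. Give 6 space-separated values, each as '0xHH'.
0x85 0x52 0x8C 0xF9 0xD4 0x7F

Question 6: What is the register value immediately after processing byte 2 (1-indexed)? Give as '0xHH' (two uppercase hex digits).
After byte 1 (0x37): reg=0x85
After byte 2 (0x41): reg=0x52

Answer: 0x52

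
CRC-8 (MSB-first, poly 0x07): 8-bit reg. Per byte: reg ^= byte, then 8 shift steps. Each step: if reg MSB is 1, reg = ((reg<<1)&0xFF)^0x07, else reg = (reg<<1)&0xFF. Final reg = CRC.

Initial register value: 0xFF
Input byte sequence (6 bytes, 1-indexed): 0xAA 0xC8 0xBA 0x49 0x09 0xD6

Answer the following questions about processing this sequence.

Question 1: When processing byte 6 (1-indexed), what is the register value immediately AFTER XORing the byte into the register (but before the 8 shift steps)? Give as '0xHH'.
Register before byte 6: 0xB9
Byte 6: 0xD6
0xB9 XOR 0xD6 = 0x6F

Answer: 0x6F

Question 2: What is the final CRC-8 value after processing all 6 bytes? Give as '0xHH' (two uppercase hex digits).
Answer: 0x0A

Derivation:
After byte 1 (0xAA): reg=0xAC
After byte 2 (0xC8): reg=0x3B
After byte 3 (0xBA): reg=0x8E
After byte 4 (0x49): reg=0x5B
After byte 5 (0x09): reg=0xB9
After byte 6 (0xD6): reg=0x0A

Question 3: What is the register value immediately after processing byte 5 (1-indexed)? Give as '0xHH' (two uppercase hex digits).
Answer: 0xB9

Derivation:
After byte 1 (0xAA): reg=0xAC
After byte 2 (0xC8): reg=0x3B
After byte 3 (0xBA): reg=0x8E
After byte 4 (0x49): reg=0x5B
After byte 5 (0x09): reg=0xB9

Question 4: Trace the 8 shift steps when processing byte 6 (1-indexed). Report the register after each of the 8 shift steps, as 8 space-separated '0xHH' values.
After byte 1 (0xAA): reg=0xAC
After byte 2 (0xC8): reg=0x3B
After byte 3 (0xBA): reg=0x8E
After byte 4 (0x49): reg=0x5B
After byte 5 (0x09): reg=0xB9
Register before byte 6: 0xB9
After XOR with byte 0xD6: 0x6F

Answer: 0xDE 0xBB 0x71 0xE2 0xC3 0x81 0x05 0x0A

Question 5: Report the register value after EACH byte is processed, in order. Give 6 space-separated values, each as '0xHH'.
0xAC 0x3B 0x8E 0x5B 0xB9 0x0A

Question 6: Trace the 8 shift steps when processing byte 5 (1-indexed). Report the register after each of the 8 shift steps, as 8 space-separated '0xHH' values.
Answer: 0xA4 0x4F 0x9E 0x3B 0x76 0xEC 0xDF 0xB9

Derivation:
After byte 1 (0xAA): reg=0xAC
After byte 2 (0xC8): reg=0x3B
After byte 3 (0xBA): reg=0x8E
After byte 4 (0x49): reg=0x5B
Register before byte 5: 0x5B
After XOR with byte 0x09: 0x52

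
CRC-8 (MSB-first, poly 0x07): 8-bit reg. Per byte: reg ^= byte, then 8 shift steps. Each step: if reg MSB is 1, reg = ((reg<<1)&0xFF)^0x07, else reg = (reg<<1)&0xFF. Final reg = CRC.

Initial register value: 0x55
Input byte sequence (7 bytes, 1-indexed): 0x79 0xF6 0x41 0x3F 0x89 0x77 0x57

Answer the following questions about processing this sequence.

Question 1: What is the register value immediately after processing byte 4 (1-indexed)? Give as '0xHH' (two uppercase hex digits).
Answer: 0xC4

Derivation:
After byte 1 (0x79): reg=0xC4
After byte 2 (0xF6): reg=0x9E
After byte 3 (0x41): reg=0x13
After byte 4 (0x3F): reg=0xC4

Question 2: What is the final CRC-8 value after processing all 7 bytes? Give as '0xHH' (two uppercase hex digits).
After byte 1 (0x79): reg=0xC4
After byte 2 (0xF6): reg=0x9E
After byte 3 (0x41): reg=0x13
After byte 4 (0x3F): reg=0xC4
After byte 5 (0x89): reg=0xE4
After byte 6 (0x77): reg=0xF0
After byte 7 (0x57): reg=0x7C

Answer: 0x7C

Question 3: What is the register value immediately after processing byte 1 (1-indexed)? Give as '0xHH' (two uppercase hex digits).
Answer: 0xC4

Derivation:
After byte 1 (0x79): reg=0xC4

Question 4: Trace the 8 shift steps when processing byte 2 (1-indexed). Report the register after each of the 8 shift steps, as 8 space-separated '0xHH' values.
Answer: 0x64 0xC8 0x97 0x29 0x52 0xA4 0x4F 0x9E

Derivation:
After byte 1 (0x79): reg=0xC4
Register before byte 2: 0xC4
After XOR with byte 0xF6: 0x32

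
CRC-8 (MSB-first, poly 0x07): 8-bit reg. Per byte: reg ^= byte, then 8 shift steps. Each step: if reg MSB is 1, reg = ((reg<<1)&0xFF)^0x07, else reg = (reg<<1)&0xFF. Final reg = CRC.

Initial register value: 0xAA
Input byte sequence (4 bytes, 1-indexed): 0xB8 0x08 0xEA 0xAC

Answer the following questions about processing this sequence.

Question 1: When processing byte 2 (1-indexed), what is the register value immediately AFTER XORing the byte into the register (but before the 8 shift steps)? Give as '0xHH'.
Answer: 0x76

Derivation:
Register before byte 2: 0x7E
Byte 2: 0x08
0x7E XOR 0x08 = 0x76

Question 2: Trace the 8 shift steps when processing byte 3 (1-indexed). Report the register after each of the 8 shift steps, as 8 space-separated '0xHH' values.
After byte 1 (0xB8): reg=0x7E
After byte 2 (0x08): reg=0x45
Register before byte 3: 0x45
After XOR with byte 0xEA: 0xAF

Answer: 0x59 0xB2 0x63 0xC6 0x8B 0x11 0x22 0x44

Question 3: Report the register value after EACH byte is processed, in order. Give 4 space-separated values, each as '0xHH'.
0x7E 0x45 0x44 0x96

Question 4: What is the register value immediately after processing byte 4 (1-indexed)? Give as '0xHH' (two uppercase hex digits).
After byte 1 (0xB8): reg=0x7E
After byte 2 (0x08): reg=0x45
After byte 3 (0xEA): reg=0x44
After byte 4 (0xAC): reg=0x96

Answer: 0x96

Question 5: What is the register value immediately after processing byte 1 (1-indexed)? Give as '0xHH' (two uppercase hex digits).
After byte 1 (0xB8): reg=0x7E

Answer: 0x7E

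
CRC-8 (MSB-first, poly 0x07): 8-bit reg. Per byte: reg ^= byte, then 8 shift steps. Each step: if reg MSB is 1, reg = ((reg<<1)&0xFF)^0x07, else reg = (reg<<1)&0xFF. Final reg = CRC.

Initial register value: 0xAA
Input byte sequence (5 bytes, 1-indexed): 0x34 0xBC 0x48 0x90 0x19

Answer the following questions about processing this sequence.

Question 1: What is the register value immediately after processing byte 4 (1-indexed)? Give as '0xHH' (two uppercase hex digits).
Answer: 0x88

Derivation:
After byte 1 (0x34): reg=0xD3
After byte 2 (0xBC): reg=0x0A
After byte 3 (0x48): reg=0xC9
After byte 4 (0x90): reg=0x88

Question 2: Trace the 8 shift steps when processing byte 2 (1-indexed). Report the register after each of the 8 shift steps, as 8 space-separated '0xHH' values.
After byte 1 (0x34): reg=0xD3
Register before byte 2: 0xD3
After XOR with byte 0xBC: 0x6F

Answer: 0xDE 0xBB 0x71 0xE2 0xC3 0x81 0x05 0x0A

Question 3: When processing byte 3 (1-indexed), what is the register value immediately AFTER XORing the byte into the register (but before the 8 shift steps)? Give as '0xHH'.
Answer: 0x42

Derivation:
Register before byte 3: 0x0A
Byte 3: 0x48
0x0A XOR 0x48 = 0x42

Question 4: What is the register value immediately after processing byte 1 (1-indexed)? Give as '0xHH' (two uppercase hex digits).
After byte 1 (0x34): reg=0xD3

Answer: 0xD3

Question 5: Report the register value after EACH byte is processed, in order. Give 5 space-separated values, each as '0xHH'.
0xD3 0x0A 0xC9 0x88 0xFE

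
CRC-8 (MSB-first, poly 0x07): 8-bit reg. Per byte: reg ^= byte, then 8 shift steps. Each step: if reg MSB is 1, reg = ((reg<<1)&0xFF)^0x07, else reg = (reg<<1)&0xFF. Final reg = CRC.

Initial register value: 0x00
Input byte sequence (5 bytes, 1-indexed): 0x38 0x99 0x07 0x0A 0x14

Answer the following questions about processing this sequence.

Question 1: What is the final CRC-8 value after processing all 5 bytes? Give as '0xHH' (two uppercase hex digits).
After byte 1 (0x38): reg=0xA8
After byte 2 (0x99): reg=0x97
After byte 3 (0x07): reg=0xF9
After byte 4 (0x0A): reg=0xD7
After byte 5 (0x14): reg=0x47

Answer: 0x47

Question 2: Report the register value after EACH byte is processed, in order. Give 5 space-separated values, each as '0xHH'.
0xA8 0x97 0xF9 0xD7 0x47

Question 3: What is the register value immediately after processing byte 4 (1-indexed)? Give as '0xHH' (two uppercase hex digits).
After byte 1 (0x38): reg=0xA8
After byte 2 (0x99): reg=0x97
After byte 3 (0x07): reg=0xF9
After byte 4 (0x0A): reg=0xD7

Answer: 0xD7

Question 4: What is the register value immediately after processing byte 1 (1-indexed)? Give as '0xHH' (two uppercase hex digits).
After byte 1 (0x38): reg=0xA8

Answer: 0xA8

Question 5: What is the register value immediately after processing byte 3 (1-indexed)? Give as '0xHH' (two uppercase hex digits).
After byte 1 (0x38): reg=0xA8
After byte 2 (0x99): reg=0x97
After byte 3 (0x07): reg=0xF9

Answer: 0xF9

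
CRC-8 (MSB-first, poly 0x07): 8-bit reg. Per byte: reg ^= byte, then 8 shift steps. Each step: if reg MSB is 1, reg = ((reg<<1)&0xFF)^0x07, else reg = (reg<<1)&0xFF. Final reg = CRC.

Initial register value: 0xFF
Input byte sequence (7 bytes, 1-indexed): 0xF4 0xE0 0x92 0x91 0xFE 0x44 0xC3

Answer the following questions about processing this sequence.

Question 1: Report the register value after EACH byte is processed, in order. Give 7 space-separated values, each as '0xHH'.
0x31 0x39 0x58 0x71 0xA4 0xAE 0x04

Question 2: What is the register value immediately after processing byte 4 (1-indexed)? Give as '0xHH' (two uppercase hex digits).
Answer: 0x71

Derivation:
After byte 1 (0xF4): reg=0x31
After byte 2 (0xE0): reg=0x39
After byte 3 (0x92): reg=0x58
After byte 4 (0x91): reg=0x71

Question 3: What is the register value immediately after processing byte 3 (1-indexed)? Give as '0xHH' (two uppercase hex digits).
After byte 1 (0xF4): reg=0x31
After byte 2 (0xE0): reg=0x39
After byte 3 (0x92): reg=0x58

Answer: 0x58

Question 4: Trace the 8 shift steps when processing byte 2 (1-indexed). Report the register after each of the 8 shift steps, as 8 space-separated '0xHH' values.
After byte 1 (0xF4): reg=0x31
Register before byte 2: 0x31
After XOR with byte 0xE0: 0xD1

Answer: 0xA5 0x4D 0x9A 0x33 0x66 0xCC 0x9F 0x39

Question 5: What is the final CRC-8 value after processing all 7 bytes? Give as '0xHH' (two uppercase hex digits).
Answer: 0x04

Derivation:
After byte 1 (0xF4): reg=0x31
After byte 2 (0xE0): reg=0x39
After byte 3 (0x92): reg=0x58
After byte 4 (0x91): reg=0x71
After byte 5 (0xFE): reg=0xA4
After byte 6 (0x44): reg=0xAE
After byte 7 (0xC3): reg=0x04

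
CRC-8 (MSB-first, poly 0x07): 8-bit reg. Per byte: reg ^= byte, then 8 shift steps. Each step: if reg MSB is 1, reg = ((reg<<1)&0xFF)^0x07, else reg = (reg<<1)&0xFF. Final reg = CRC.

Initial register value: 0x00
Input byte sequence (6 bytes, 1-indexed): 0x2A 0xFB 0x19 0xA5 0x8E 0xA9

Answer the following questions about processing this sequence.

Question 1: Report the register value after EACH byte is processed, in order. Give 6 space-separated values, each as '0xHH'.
0xD6 0xC3 0x08 0x4A 0x52 0xEF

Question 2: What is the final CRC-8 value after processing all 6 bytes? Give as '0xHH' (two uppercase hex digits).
After byte 1 (0x2A): reg=0xD6
After byte 2 (0xFB): reg=0xC3
After byte 3 (0x19): reg=0x08
After byte 4 (0xA5): reg=0x4A
After byte 5 (0x8E): reg=0x52
After byte 6 (0xA9): reg=0xEF

Answer: 0xEF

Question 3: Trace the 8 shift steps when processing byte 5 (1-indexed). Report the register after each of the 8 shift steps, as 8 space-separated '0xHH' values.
After byte 1 (0x2A): reg=0xD6
After byte 2 (0xFB): reg=0xC3
After byte 3 (0x19): reg=0x08
After byte 4 (0xA5): reg=0x4A
Register before byte 5: 0x4A
After XOR with byte 0x8E: 0xC4

Answer: 0x8F 0x19 0x32 0x64 0xC8 0x97 0x29 0x52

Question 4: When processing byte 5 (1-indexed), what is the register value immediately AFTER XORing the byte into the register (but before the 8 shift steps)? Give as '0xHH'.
Answer: 0xC4

Derivation:
Register before byte 5: 0x4A
Byte 5: 0x8E
0x4A XOR 0x8E = 0xC4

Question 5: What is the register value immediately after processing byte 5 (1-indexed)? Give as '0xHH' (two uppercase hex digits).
After byte 1 (0x2A): reg=0xD6
After byte 2 (0xFB): reg=0xC3
After byte 3 (0x19): reg=0x08
After byte 4 (0xA5): reg=0x4A
After byte 5 (0x8E): reg=0x52

Answer: 0x52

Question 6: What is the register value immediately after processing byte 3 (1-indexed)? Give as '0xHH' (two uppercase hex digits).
After byte 1 (0x2A): reg=0xD6
After byte 2 (0xFB): reg=0xC3
After byte 3 (0x19): reg=0x08

Answer: 0x08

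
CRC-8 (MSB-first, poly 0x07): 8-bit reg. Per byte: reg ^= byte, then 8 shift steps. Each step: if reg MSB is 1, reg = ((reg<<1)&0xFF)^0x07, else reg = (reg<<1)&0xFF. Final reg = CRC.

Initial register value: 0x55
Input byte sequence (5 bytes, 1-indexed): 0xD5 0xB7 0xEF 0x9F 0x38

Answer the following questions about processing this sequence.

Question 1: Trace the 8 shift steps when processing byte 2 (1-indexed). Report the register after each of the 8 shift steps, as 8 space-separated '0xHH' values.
After byte 1 (0xD5): reg=0x89
Register before byte 2: 0x89
After XOR with byte 0xB7: 0x3E

Answer: 0x7C 0xF8 0xF7 0xE9 0xD5 0xAD 0x5D 0xBA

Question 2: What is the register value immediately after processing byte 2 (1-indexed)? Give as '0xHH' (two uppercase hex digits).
Answer: 0xBA

Derivation:
After byte 1 (0xD5): reg=0x89
After byte 2 (0xB7): reg=0xBA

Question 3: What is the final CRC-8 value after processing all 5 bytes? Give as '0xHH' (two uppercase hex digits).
Answer: 0x6E

Derivation:
After byte 1 (0xD5): reg=0x89
After byte 2 (0xB7): reg=0xBA
After byte 3 (0xEF): reg=0xAC
After byte 4 (0x9F): reg=0x99
After byte 5 (0x38): reg=0x6E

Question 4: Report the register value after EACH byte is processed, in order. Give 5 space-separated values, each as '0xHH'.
0x89 0xBA 0xAC 0x99 0x6E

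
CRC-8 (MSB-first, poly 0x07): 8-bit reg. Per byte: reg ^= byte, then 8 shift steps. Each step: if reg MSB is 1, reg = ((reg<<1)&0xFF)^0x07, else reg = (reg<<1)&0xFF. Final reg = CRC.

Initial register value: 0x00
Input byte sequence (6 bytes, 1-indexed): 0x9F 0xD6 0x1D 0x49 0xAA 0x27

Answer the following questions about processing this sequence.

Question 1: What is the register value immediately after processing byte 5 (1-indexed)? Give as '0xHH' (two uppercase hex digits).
After byte 1 (0x9F): reg=0xD4
After byte 2 (0xD6): reg=0x0E
After byte 3 (0x1D): reg=0x79
After byte 4 (0x49): reg=0x90
After byte 5 (0xAA): reg=0xA6

Answer: 0xA6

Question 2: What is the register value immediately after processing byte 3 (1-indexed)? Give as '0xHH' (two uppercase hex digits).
Answer: 0x79

Derivation:
After byte 1 (0x9F): reg=0xD4
After byte 2 (0xD6): reg=0x0E
After byte 3 (0x1D): reg=0x79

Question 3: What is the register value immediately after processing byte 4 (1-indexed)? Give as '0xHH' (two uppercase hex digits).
After byte 1 (0x9F): reg=0xD4
After byte 2 (0xD6): reg=0x0E
After byte 3 (0x1D): reg=0x79
After byte 4 (0x49): reg=0x90

Answer: 0x90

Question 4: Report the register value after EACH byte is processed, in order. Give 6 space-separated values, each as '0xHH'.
0xD4 0x0E 0x79 0x90 0xA6 0x8E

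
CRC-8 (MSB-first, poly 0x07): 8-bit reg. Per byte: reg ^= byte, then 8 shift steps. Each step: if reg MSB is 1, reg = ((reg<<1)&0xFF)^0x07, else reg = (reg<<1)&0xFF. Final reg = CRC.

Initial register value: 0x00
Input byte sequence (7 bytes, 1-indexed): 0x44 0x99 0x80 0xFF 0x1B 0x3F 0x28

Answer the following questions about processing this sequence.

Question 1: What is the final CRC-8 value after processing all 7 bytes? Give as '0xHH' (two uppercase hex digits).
After byte 1 (0x44): reg=0xDB
After byte 2 (0x99): reg=0xC9
After byte 3 (0x80): reg=0xF8
After byte 4 (0xFF): reg=0x15
After byte 5 (0x1B): reg=0x2A
After byte 6 (0x3F): reg=0x6B
After byte 7 (0x28): reg=0xCE

Answer: 0xCE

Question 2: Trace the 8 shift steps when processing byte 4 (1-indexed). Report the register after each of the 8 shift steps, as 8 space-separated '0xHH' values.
After byte 1 (0x44): reg=0xDB
After byte 2 (0x99): reg=0xC9
After byte 3 (0x80): reg=0xF8
Register before byte 4: 0xF8
After XOR with byte 0xFF: 0x07

Answer: 0x0E 0x1C 0x38 0x70 0xE0 0xC7 0x89 0x15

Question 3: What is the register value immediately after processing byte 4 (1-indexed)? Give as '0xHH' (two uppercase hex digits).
After byte 1 (0x44): reg=0xDB
After byte 2 (0x99): reg=0xC9
After byte 3 (0x80): reg=0xF8
After byte 4 (0xFF): reg=0x15

Answer: 0x15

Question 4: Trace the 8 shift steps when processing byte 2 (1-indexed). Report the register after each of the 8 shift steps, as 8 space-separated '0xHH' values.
After byte 1 (0x44): reg=0xDB
Register before byte 2: 0xDB
After XOR with byte 0x99: 0x42

Answer: 0x84 0x0F 0x1E 0x3C 0x78 0xF0 0xE7 0xC9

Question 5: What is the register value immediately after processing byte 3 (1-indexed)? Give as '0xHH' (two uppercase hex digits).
After byte 1 (0x44): reg=0xDB
After byte 2 (0x99): reg=0xC9
After byte 3 (0x80): reg=0xF8

Answer: 0xF8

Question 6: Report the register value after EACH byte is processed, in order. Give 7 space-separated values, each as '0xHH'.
0xDB 0xC9 0xF8 0x15 0x2A 0x6B 0xCE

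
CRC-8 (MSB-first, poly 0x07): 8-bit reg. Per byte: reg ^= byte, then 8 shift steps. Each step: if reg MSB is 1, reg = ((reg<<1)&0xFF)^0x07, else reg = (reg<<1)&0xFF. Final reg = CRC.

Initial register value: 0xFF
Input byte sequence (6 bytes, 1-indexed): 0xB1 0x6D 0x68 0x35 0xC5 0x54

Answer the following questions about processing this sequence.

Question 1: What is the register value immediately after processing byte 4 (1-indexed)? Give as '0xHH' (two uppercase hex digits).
After byte 1 (0xB1): reg=0xED
After byte 2 (0x6D): reg=0x89
After byte 3 (0x68): reg=0xA9
After byte 4 (0x35): reg=0xDD

Answer: 0xDD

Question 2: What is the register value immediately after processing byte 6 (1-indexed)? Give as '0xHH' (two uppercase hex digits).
After byte 1 (0xB1): reg=0xED
After byte 2 (0x6D): reg=0x89
After byte 3 (0x68): reg=0xA9
After byte 4 (0x35): reg=0xDD
After byte 5 (0xC5): reg=0x48
After byte 6 (0x54): reg=0x54

Answer: 0x54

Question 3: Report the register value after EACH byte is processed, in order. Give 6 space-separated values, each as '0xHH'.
0xED 0x89 0xA9 0xDD 0x48 0x54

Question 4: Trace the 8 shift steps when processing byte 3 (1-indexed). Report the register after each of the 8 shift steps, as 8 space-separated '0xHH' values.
After byte 1 (0xB1): reg=0xED
After byte 2 (0x6D): reg=0x89
Register before byte 3: 0x89
After XOR with byte 0x68: 0xE1

Answer: 0xC5 0x8D 0x1D 0x3A 0x74 0xE8 0xD7 0xA9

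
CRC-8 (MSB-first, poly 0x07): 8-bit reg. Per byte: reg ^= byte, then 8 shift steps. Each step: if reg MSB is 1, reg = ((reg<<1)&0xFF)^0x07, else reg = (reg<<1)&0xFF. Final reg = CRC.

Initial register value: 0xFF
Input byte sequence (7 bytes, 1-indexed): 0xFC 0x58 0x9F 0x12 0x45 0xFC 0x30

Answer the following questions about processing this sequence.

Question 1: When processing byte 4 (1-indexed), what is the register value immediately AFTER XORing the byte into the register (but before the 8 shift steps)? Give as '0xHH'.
Answer: 0xDF

Derivation:
Register before byte 4: 0xCD
Byte 4: 0x12
0xCD XOR 0x12 = 0xDF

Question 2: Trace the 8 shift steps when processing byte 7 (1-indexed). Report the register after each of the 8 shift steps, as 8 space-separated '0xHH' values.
Answer: 0x77 0xEE 0xDB 0xB1 0x65 0xCA 0x93 0x21

Derivation:
After byte 1 (0xFC): reg=0x09
After byte 2 (0x58): reg=0xB0
After byte 3 (0x9F): reg=0xCD
After byte 4 (0x12): reg=0x13
After byte 5 (0x45): reg=0xA5
After byte 6 (0xFC): reg=0x88
Register before byte 7: 0x88
After XOR with byte 0x30: 0xB8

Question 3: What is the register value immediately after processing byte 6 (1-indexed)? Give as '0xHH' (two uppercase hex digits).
After byte 1 (0xFC): reg=0x09
After byte 2 (0x58): reg=0xB0
After byte 3 (0x9F): reg=0xCD
After byte 4 (0x12): reg=0x13
After byte 5 (0x45): reg=0xA5
After byte 6 (0xFC): reg=0x88

Answer: 0x88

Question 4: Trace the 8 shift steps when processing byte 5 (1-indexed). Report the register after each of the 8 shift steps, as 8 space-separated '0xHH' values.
After byte 1 (0xFC): reg=0x09
After byte 2 (0x58): reg=0xB0
After byte 3 (0x9F): reg=0xCD
After byte 4 (0x12): reg=0x13
Register before byte 5: 0x13
After XOR with byte 0x45: 0x56

Answer: 0xAC 0x5F 0xBE 0x7B 0xF6 0xEB 0xD1 0xA5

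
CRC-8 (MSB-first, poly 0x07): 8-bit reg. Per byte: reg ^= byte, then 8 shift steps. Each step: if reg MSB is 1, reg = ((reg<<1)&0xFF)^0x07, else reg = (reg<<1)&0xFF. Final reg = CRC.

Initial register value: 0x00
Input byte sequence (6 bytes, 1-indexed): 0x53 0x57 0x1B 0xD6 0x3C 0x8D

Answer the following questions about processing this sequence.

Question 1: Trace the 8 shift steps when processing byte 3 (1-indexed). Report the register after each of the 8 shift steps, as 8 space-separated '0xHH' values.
Answer: 0x13 0x26 0x4C 0x98 0x37 0x6E 0xDC 0xBF

Derivation:
After byte 1 (0x53): reg=0xBE
After byte 2 (0x57): reg=0x91
Register before byte 3: 0x91
After XOR with byte 0x1B: 0x8A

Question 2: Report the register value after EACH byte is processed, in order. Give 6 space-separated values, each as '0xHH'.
0xBE 0x91 0xBF 0x18 0xFC 0x50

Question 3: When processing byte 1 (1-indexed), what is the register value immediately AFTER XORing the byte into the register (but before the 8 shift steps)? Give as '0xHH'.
Register before byte 1: 0x00
Byte 1: 0x53
0x00 XOR 0x53 = 0x53

Answer: 0x53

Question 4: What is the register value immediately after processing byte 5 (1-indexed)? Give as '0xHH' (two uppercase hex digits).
After byte 1 (0x53): reg=0xBE
After byte 2 (0x57): reg=0x91
After byte 3 (0x1B): reg=0xBF
After byte 4 (0xD6): reg=0x18
After byte 5 (0x3C): reg=0xFC

Answer: 0xFC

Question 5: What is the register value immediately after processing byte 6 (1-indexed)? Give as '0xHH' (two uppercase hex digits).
After byte 1 (0x53): reg=0xBE
After byte 2 (0x57): reg=0x91
After byte 3 (0x1B): reg=0xBF
After byte 4 (0xD6): reg=0x18
After byte 5 (0x3C): reg=0xFC
After byte 6 (0x8D): reg=0x50

Answer: 0x50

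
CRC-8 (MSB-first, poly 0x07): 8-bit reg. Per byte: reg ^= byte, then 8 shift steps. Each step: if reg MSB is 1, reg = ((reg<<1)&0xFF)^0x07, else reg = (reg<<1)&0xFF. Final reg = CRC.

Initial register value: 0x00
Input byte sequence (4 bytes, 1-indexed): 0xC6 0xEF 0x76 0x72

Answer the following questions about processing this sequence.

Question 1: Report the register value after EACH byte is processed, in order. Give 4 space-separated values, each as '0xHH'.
0x5C 0x10 0x35 0xD2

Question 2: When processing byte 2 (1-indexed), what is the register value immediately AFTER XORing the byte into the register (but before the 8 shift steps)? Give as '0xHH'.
Answer: 0xB3

Derivation:
Register before byte 2: 0x5C
Byte 2: 0xEF
0x5C XOR 0xEF = 0xB3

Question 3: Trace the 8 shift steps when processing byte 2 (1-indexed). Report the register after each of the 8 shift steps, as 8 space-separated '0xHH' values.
Answer: 0x61 0xC2 0x83 0x01 0x02 0x04 0x08 0x10

Derivation:
After byte 1 (0xC6): reg=0x5C
Register before byte 2: 0x5C
After XOR with byte 0xEF: 0xB3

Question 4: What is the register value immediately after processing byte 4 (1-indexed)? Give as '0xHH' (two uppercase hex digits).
Answer: 0xD2

Derivation:
After byte 1 (0xC6): reg=0x5C
After byte 2 (0xEF): reg=0x10
After byte 3 (0x76): reg=0x35
After byte 4 (0x72): reg=0xD2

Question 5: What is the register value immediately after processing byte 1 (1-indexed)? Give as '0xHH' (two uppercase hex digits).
Answer: 0x5C

Derivation:
After byte 1 (0xC6): reg=0x5C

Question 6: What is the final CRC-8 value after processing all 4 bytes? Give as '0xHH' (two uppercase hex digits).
After byte 1 (0xC6): reg=0x5C
After byte 2 (0xEF): reg=0x10
After byte 3 (0x76): reg=0x35
After byte 4 (0x72): reg=0xD2

Answer: 0xD2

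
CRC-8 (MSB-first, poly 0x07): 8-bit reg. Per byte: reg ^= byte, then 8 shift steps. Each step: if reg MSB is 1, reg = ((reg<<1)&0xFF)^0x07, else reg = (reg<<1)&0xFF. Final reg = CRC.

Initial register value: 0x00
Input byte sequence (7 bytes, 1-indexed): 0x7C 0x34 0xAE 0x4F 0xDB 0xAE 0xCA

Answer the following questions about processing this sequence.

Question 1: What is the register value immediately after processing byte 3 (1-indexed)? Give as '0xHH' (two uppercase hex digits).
Answer: 0x73

Derivation:
After byte 1 (0x7C): reg=0x73
After byte 2 (0x34): reg=0xD2
After byte 3 (0xAE): reg=0x73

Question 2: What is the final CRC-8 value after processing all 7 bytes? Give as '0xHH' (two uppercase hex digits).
Answer: 0x34

Derivation:
After byte 1 (0x7C): reg=0x73
After byte 2 (0x34): reg=0xD2
After byte 3 (0xAE): reg=0x73
After byte 4 (0x4F): reg=0xB4
After byte 5 (0xDB): reg=0x0A
After byte 6 (0xAE): reg=0x75
After byte 7 (0xCA): reg=0x34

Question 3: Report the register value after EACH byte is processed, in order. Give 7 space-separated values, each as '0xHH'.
0x73 0xD2 0x73 0xB4 0x0A 0x75 0x34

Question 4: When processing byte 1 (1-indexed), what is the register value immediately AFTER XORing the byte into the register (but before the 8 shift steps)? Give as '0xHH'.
Answer: 0x7C

Derivation:
Register before byte 1: 0x00
Byte 1: 0x7C
0x00 XOR 0x7C = 0x7C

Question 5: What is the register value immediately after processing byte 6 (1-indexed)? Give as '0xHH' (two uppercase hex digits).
After byte 1 (0x7C): reg=0x73
After byte 2 (0x34): reg=0xD2
After byte 3 (0xAE): reg=0x73
After byte 4 (0x4F): reg=0xB4
After byte 5 (0xDB): reg=0x0A
After byte 6 (0xAE): reg=0x75

Answer: 0x75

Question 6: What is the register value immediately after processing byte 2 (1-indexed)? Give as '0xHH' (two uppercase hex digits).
After byte 1 (0x7C): reg=0x73
After byte 2 (0x34): reg=0xD2

Answer: 0xD2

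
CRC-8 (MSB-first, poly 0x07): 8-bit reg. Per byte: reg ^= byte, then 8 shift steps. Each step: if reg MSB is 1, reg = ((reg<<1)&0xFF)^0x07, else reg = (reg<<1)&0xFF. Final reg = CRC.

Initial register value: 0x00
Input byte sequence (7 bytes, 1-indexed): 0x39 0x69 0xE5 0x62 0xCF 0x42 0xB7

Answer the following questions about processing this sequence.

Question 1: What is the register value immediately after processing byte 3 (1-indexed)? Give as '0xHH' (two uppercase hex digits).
After byte 1 (0x39): reg=0xAF
After byte 2 (0x69): reg=0x5C
After byte 3 (0xE5): reg=0x26

Answer: 0x26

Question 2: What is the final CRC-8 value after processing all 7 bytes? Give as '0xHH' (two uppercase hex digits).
Answer: 0x74

Derivation:
After byte 1 (0x39): reg=0xAF
After byte 2 (0x69): reg=0x5C
After byte 3 (0xE5): reg=0x26
After byte 4 (0x62): reg=0xDB
After byte 5 (0xCF): reg=0x6C
After byte 6 (0x42): reg=0xCA
After byte 7 (0xB7): reg=0x74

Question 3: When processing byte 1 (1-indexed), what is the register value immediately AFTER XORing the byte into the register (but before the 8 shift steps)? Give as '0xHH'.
Register before byte 1: 0x00
Byte 1: 0x39
0x00 XOR 0x39 = 0x39

Answer: 0x39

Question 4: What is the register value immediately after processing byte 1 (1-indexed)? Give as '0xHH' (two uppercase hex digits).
After byte 1 (0x39): reg=0xAF

Answer: 0xAF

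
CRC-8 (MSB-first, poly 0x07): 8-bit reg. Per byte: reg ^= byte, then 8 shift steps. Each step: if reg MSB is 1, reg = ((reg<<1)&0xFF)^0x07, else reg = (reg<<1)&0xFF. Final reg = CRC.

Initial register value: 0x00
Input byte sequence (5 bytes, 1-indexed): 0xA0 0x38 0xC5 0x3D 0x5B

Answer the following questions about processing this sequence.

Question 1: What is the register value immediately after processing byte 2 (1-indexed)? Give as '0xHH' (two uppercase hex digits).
Answer: 0xB0

Derivation:
After byte 1 (0xA0): reg=0x69
After byte 2 (0x38): reg=0xB0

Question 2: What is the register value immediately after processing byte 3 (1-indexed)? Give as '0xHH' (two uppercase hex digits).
Answer: 0x4C

Derivation:
After byte 1 (0xA0): reg=0x69
After byte 2 (0x38): reg=0xB0
After byte 3 (0xC5): reg=0x4C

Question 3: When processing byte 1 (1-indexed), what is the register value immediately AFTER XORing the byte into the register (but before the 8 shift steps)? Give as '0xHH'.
Answer: 0xA0

Derivation:
Register before byte 1: 0x00
Byte 1: 0xA0
0x00 XOR 0xA0 = 0xA0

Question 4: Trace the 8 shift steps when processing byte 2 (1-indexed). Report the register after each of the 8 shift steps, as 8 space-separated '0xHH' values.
Answer: 0xA2 0x43 0x86 0x0B 0x16 0x2C 0x58 0xB0

Derivation:
After byte 1 (0xA0): reg=0x69
Register before byte 2: 0x69
After XOR with byte 0x38: 0x51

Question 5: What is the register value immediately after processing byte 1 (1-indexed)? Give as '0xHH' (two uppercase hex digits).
After byte 1 (0xA0): reg=0x69

Answer: 0x69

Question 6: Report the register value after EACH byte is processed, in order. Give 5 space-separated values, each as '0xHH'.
0x69 0xB0 0x4C 0x50 0x31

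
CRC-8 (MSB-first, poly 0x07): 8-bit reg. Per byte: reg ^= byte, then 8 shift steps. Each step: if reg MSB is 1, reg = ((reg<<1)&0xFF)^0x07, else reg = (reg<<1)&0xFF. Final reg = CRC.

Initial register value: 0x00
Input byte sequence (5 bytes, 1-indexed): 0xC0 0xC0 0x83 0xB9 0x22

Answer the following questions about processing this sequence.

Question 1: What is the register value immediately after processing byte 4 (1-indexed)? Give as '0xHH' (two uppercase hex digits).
Answer: 0x88

Derivation:
After byte 1 (0xC0): reg=0x4E
After byte 2 (0xC0): reg=0xA3
After byte 3 (0x83): reg=0xE0
After byte 4 (0xB9): reg=0x88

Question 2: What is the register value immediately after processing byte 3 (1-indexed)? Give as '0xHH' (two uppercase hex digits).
Answer: 0xE0

Derivation:
After byte 1 (0xC0): reg=0x4E
After byte 2 (0xC0): reg=0xA3
After byte 3 (0x83): reg=0xE0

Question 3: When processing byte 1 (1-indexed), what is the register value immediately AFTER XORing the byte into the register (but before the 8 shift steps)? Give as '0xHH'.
Register before byte 1: 0x00
Byte 1: 0xC0
0x00 XOR 0xC0 = 0xC0

Answer: 0xC0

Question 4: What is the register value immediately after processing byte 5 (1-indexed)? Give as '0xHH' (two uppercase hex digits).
After byte 1 (0xC0): reg=0x4E
After byte 2 (0xC0): reg=0xA3
After byte 3 (0x83): reg=0xE0
After byte 4 (0xB9): reg=0x88
After byte 5 (0x22): reg=0x5F

Answer: 0x5F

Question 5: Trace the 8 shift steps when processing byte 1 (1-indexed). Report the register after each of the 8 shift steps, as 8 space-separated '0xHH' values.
Answer: 0x87 0x09 0x12 0x24 0x48 0x90 0x27 0x4E

Derivation:
Register before byte 1: 0x00
After XOR with byte 0xC0: 0xC0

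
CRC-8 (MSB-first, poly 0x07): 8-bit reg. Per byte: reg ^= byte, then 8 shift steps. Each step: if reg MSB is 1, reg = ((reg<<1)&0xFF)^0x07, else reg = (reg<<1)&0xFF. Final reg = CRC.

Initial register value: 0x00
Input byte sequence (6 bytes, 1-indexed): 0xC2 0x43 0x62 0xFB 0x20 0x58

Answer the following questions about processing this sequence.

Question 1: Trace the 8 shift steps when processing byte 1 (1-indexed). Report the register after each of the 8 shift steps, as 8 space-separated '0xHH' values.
Register before byte 1: 0x00
After XOR with byte 0xC2: 0xC2

Answer: 0x83 0x01 0x02 0x04 0x08 0x10 0x20 0x40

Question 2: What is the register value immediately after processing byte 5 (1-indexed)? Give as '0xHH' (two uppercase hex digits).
Answer: 0x4A

Derivation:
After byte 1 (0xC2): reg=0x40
After byte 2 (0x43): reg=0x09
After byte 3 (0x62): reg=0x16
After byte 4 (0xFB): reg=0x8D
After byte 5 (0x20): reg=0x4A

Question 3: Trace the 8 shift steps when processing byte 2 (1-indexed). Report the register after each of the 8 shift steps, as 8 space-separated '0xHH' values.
After byte 1 (0xC2): reg=0x40
Register before byte 2: 0x40
After XOR with byte 0x43: 0x03

Answer: 0x06 0x0C 0x18 0x30 0x60 0xC0 0x87 0x09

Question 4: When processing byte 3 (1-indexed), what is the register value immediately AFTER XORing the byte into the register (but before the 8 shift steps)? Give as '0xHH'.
Answer: 0x6B

Derivation:
Register before byte 3: 0x09
Byte 3: 0x62
0x09 XOR 0x62 = 0x6B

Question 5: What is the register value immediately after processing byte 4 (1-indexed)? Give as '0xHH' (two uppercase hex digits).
Answer: 0x8D

Derivation:
After byte 1 (0xC2): reg=0x40
After byte 2 (0x43): reg=0x09
After byte 3 (0x62): reg=0x16
After byte 4 (0xFB): reg=0x8D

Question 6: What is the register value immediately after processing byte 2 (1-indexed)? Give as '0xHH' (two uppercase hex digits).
After byte 1 (0xC2): reg=0x40
After byte 2 (0x43): reg=0x09

Answer: 0x09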